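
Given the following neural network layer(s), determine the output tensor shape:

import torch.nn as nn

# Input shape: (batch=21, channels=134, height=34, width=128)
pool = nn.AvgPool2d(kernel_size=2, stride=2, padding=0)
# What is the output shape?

Input shape: (21, 134, 34, 128)
Output shape: (21, 134, 17, 64)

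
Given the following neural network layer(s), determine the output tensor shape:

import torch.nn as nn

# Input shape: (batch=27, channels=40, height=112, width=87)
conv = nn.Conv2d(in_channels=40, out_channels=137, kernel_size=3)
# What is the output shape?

Input shape: (27, 40, 112, 87)
Output shape: (27, 137, 110, 85)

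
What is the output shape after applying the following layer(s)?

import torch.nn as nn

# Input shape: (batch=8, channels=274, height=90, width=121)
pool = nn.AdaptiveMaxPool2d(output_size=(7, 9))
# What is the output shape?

Input shape: (8, 274, 90, 121)
Output shape: (8, 274, 7, 9)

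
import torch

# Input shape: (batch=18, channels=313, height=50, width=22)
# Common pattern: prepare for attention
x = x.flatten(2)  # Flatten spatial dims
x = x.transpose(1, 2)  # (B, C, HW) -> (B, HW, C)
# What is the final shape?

Input shape: (18, 313, 50, 22)
  -> after flatten(2): (18, 313, 1100)
Output shape: (18, 1100, 313)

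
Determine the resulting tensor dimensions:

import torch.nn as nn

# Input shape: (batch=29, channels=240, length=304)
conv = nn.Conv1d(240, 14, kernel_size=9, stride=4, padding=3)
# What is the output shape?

Input shape: (29, 240, 304)
Output shape: (29, 14, 76)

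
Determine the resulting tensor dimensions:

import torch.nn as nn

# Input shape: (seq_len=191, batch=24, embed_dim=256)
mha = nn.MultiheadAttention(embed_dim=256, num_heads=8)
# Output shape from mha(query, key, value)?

Input shape: (191, 24, 256)
Output shape: (191, 24, 256)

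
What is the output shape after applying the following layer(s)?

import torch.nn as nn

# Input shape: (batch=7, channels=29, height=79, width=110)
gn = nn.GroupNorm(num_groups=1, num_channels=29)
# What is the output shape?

Input shape: (7, 29, 79, 110)
Output shape: (7, 29, 79, 110)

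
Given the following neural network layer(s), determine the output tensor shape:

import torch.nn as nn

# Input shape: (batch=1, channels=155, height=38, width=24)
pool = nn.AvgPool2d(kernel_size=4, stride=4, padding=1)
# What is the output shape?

Input shape: (1, 155, 38, 24)
Output shape: (1, 155, 10, 6)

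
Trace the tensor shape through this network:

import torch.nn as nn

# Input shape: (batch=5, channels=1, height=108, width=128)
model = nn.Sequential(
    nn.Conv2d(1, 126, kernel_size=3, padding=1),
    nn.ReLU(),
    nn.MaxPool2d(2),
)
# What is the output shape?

Input shape: (5, 1, 108, 128)
  -> after Conv2d: (5, 126, 108, 128)
  -> after ReLU: (5, 126, 108, 128)
Output shape: (5, 126, 54, 64)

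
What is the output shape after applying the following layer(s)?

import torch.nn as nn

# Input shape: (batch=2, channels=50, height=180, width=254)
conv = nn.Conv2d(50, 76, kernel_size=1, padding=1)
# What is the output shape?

Input shape: (2, 50, 180, 254)
Output shape: (2, 76, 182, 256)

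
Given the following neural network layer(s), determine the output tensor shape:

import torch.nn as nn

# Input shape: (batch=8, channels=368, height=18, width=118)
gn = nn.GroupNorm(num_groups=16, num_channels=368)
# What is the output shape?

Input shape: (8, 368, 18, 118)
Output shape: (8, 368, 18, 118)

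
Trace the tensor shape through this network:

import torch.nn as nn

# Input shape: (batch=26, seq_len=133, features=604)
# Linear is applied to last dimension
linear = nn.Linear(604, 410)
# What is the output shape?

Input shape: (26, 133, 604)
Output shape: (26, 133, 410)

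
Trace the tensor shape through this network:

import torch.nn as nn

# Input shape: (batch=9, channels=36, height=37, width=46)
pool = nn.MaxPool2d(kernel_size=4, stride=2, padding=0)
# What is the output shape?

Input shape: (9, 36, 37, 46)
Output shape: (9, 36, 17, 22)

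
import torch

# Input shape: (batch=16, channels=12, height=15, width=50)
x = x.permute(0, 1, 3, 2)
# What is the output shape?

Input shape: (16, 12, 15, 50)
Output shape: (16, 12, 50, 15)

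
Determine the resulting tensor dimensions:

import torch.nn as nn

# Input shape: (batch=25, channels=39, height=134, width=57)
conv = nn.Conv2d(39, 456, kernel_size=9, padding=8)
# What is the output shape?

Input shape: (25, 39, 134, 57)
Output shape: (25, 456, 142, 65)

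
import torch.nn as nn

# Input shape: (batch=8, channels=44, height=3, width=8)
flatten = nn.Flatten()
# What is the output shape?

Input shape: (8, 44, 3, 8)
Output shape: (8, 1056)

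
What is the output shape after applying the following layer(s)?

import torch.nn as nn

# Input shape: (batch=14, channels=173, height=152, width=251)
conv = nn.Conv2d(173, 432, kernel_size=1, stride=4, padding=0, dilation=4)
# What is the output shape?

Input shape: (14, 173, 152, 251)
Output shape: (14, 432, 38, 63)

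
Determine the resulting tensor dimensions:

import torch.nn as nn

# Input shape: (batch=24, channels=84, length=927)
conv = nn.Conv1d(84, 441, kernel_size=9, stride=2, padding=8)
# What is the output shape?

Input shape: (24, 84, 927)
Output shape: (24, 441, 468)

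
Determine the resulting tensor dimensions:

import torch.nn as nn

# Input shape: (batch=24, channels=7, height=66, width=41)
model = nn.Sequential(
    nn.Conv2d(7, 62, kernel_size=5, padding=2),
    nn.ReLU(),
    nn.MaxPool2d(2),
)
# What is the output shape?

Input shape: (24, 7, 66, 41)
  -> after Conv2d: (24, 62, 66, 41)
  -> after ReLU: (24, 62, 66, 41)
Output shape: (24, 62, 33, 20)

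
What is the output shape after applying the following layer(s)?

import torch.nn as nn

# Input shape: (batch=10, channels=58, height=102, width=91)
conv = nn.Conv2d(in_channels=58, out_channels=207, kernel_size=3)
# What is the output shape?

Input shape: (10, 58, 102, 91)
Output shape: (10, 207, 100, 89)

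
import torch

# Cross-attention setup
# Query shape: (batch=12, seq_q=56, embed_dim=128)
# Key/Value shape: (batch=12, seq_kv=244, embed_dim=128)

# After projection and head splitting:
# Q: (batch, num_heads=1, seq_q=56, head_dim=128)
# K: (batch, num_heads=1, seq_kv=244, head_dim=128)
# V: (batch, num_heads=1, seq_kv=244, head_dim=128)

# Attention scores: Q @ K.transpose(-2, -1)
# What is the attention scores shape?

Input shape: (12, 56, 128)
Output shape: (12, 1, 56, 244)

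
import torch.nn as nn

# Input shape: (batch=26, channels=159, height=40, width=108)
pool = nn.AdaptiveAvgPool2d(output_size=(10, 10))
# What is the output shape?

Input shape: (26, 159, 40, 108)
Output shape: (26, 159, 10, 10)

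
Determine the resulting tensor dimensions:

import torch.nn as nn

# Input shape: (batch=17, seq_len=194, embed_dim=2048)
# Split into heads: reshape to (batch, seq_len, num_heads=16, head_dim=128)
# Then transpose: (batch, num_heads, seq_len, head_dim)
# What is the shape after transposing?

Input shape: (17, 194, 2048)
  -> after reshape: (17, 194, 16, 128)
Output shape: (17, 16, 194, 128)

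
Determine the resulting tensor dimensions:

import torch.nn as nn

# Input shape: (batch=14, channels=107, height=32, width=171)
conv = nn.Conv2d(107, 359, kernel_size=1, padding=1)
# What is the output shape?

Input shape: (14, 107, 32, 171)
Output shape: (14, 359, 34, 173)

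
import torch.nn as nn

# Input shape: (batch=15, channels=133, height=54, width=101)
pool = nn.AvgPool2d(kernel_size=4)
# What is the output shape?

Input shape: (15, 133, 54, 101)
Output shape: (15, 133, 13, 25)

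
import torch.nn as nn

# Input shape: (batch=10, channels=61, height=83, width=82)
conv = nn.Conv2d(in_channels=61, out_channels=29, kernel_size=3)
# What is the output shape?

Input shape: (10, 61, 83, 82)
Output shape: (10, 29, 81, 80)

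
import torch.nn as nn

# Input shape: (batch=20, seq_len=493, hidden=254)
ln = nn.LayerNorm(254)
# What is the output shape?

Input shape: (20, 493, 254)
Output shape: (20, 493, 254)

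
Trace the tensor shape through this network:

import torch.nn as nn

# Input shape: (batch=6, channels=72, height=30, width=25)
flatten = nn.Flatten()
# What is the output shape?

Input shape: (6, 72, 30, 25)
Output shape: (6, 54000)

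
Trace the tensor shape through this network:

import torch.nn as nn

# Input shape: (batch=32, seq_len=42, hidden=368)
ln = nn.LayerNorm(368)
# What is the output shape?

Input shape: (32, 42, 368)
Output shape: (32, 42, 368)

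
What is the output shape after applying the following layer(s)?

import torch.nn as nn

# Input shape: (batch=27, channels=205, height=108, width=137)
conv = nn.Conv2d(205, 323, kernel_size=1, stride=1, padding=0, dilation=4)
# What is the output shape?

Input shape: (27, 205, 108, 137)
Output shape: (27, 323, 108, 137)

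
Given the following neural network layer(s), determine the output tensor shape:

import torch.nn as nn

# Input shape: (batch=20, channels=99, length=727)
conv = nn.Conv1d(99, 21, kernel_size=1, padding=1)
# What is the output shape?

Input shape: (20, 99, 727)
Output shape: (20, 21, 729)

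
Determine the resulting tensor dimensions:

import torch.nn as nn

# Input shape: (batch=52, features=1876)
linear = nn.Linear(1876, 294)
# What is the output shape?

Input shape: (52, 1876)
Output shape: (52, 294)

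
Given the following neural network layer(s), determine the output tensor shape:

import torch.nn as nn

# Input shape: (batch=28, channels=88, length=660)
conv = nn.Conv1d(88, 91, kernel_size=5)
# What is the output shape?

Input shape: (28, 88, 660)
Output shape: (28, 91, 656)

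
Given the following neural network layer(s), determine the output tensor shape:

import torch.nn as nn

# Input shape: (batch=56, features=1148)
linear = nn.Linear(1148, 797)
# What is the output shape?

Input shape: (56, 1148)
Output shape: (56, 797)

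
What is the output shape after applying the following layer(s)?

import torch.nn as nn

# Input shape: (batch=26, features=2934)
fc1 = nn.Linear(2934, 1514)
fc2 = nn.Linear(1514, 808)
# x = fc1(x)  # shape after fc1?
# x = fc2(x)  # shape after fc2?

Input shape: (26, 2934)
  -> after fc1: (26, 1514)
Output shape: (26, 808)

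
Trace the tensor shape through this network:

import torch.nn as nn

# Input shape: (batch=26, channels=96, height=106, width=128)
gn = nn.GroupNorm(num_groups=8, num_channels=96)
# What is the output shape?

Input shape: (26, 96, 106, 128)
Output shape: (26, 96, 106, 128)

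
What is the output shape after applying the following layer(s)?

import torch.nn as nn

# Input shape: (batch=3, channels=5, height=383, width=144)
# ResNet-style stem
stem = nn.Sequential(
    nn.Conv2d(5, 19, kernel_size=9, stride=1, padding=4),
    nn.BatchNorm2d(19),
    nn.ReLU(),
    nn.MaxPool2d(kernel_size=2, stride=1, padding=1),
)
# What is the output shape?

Input shape: (3, 5, 383, 144)
  -> after Conv2d 9x9 stride=1: (3, 19, 383, 144)
Output shape: (3, 19, 384, 145)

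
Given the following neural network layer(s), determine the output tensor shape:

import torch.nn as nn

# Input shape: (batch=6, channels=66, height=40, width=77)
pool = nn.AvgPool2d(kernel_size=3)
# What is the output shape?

Input shape: (6, 66, 40, 77)
Output shape: (6, 66, 13, 25)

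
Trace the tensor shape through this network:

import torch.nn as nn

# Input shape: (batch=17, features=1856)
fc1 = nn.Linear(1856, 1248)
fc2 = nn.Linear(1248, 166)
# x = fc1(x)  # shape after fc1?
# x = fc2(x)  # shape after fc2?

Input shape: (17, 1856)
  -> after fc1: (17, 1248)
Output shape: (17, 166)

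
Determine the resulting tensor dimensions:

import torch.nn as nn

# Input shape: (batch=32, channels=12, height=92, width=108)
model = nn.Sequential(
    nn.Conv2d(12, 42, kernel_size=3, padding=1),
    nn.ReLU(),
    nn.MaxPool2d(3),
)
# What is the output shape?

Input shape: (32, 12, 92, 108)
  -> after Conv2d: (32, 42, 92, 108)
  -> after ReLU: (32, 42, 92, 108)
Output shape: (32, 42, 30, 36)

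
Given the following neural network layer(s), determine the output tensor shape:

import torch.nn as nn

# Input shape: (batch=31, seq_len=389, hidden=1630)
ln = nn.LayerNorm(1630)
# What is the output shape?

Input shape: (31, 389, 1630)
Output shape: (31, 389, 1630)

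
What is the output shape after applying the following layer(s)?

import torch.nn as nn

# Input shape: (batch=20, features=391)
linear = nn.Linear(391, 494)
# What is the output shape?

Input shape: (20, 391)
Output shape: (20, 494)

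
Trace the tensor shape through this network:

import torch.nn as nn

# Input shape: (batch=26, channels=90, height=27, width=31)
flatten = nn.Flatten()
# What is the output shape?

Input shape: (26, 90, 27, 31)
Output shape: (26, 75330)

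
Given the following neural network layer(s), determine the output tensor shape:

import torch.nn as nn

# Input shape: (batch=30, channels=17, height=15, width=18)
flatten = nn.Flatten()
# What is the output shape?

Input shape: (30, 17, 15, 18)
Output shape: (30, 4590)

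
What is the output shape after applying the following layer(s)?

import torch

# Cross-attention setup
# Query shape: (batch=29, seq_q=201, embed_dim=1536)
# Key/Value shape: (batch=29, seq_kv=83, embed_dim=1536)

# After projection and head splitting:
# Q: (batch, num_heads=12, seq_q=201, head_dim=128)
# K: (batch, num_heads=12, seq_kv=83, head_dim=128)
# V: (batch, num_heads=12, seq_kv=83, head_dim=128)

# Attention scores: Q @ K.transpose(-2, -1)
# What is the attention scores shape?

Input shape: (29, 201, 1536)
Output shape: (29, 12, 201, 83)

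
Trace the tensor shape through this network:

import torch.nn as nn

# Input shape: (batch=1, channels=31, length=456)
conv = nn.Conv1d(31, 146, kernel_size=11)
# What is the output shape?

Input shape: (1, 31, 456)
Output shape: (1, 146, 446)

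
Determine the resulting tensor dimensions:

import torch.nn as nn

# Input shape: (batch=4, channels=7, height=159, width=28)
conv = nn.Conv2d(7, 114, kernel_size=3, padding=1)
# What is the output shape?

Input shape: (4, 7, 159, 28)
Output shape: (4, 114, 159, 28)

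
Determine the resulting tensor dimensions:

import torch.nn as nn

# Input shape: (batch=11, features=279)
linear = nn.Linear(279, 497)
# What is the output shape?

Input shape: (11, 279)
Output shape: (11, 497)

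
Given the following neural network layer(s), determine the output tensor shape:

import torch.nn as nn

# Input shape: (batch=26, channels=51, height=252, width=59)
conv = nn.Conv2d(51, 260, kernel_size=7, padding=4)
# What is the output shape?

Input shape: (26, 51, 252, 59)
Output shape: (26, 260, 254, 61)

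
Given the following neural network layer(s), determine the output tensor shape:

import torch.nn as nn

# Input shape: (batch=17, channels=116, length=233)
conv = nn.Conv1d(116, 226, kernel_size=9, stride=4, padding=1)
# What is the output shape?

Input shape: (17, 116, 233)
Output shape: (17, 226, 57)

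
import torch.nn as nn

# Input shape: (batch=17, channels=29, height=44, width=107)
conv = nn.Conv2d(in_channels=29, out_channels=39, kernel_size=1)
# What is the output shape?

Input shape: (17, 29, 44, 107)
Output shape: (17, 39, 44, 107)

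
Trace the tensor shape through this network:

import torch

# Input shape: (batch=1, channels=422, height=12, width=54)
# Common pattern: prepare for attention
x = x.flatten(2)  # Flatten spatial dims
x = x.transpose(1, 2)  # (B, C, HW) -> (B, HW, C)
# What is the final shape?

Input shape: (1, 422, 12, 54)
  -> after flatten(2): (1, 422, 648)
Output shape: (1, 648, 422)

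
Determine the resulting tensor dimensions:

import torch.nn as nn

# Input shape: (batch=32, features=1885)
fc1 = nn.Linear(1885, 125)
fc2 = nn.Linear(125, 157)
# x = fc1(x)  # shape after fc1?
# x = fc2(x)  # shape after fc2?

Input shape: (32, 1885)
  -> after fc1: (32, 125)
Output shape: (32, 157)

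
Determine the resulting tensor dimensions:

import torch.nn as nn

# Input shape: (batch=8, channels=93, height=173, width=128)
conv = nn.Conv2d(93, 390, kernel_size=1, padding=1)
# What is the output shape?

Input shape: (8, 93, 173, 128)
Output shape: (8, 390, 175, 130)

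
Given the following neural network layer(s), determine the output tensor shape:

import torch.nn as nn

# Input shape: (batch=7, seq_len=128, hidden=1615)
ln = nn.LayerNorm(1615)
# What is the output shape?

Input shape: (7, 128, 1615)
Output shape: (7, 128, 1615)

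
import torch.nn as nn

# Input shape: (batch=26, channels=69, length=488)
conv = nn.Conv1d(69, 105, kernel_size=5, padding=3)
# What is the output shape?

Input shape: (26, 69, 488)
Output shape: (26, 105, 490)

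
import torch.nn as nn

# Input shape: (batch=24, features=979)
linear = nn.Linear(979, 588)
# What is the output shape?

Input shape: (24, 979)
Output shape: (24, 588)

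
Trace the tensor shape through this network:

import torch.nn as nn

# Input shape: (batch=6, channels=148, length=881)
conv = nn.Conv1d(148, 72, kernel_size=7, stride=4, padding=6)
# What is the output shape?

Input shape: (6, 148, 881)
Output shape: (6, 72, 222)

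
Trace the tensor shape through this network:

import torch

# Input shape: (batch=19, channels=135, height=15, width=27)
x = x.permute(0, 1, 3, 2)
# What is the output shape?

Input shape: (19, 135, 15, 27)
Output shape: (19, 135, 27, 15)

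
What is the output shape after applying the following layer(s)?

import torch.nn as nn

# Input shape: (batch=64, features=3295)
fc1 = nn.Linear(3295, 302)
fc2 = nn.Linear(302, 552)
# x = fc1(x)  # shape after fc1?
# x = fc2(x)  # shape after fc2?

Input shape: (64, 3295)
  -> after fc1: (64, 302)
Output shape: (64, 552)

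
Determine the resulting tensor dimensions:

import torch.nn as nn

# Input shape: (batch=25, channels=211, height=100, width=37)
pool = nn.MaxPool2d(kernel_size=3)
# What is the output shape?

Input shape: (25, 211, 100, 37)
Output shape: (25, 211, 33, 12)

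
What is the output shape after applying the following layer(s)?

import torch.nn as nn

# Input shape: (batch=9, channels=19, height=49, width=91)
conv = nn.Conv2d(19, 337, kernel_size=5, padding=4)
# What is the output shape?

Input shape: (9, 19, 49, 91)
Output shape: (9, 337, 53, 95)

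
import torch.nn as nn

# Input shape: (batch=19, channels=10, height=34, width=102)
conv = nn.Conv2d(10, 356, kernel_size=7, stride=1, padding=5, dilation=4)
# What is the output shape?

Input shape: (19, 10, 34, 102)
Output shape: (19, 356, 20, 88)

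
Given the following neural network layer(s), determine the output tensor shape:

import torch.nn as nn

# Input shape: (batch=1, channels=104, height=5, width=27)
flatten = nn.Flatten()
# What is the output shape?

Input shape: (1, 104, 5, 27)
Output shape: (1, 14040)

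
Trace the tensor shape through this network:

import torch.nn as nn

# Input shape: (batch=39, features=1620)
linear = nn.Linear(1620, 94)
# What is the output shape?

Input shape: (39, 1620)
Output shape: (39, 94)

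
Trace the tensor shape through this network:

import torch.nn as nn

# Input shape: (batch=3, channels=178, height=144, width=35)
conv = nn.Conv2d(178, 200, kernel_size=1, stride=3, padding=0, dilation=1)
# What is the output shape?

Input shape: (3, 178, 144, 35)
Output shape: (3, 200, 48, 12)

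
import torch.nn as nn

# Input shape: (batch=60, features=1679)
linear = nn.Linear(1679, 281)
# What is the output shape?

Input shape: (60, 1679)
Output shape: (60, 281)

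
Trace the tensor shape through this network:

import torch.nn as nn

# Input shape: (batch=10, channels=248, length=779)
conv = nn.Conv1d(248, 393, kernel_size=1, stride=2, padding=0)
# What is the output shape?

Input shape: (10, 248, 779)
Output shape: (10, 393, 390)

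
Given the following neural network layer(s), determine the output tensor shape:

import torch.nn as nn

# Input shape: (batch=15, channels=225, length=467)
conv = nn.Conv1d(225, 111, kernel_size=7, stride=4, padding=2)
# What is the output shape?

Input shape: (15, 225, 467)
Output shape: (15, 111, 117)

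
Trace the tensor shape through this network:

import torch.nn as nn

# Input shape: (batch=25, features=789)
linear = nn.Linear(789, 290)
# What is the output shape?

Input shape: (25, 789)
Output shape: (25, 290)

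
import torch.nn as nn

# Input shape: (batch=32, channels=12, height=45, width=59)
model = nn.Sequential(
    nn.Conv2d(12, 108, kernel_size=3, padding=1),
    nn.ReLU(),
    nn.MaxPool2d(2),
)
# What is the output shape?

Input shape: (32, 12, 45, 59)
  -> after Conv2d: (32, 108, 45, 59)
  -> after ReLU: (32, 108, 45, 59)
Output shape: (32, 108, 22, 29)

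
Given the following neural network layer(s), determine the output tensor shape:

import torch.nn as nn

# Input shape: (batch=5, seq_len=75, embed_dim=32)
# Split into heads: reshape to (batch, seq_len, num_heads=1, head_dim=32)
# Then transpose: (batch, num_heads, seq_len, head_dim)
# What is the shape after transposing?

Input shape: (5, 75, 32)
  -> after reshape: (5, 75, 1, 32)
Output shape: (5, 1, 75, 32)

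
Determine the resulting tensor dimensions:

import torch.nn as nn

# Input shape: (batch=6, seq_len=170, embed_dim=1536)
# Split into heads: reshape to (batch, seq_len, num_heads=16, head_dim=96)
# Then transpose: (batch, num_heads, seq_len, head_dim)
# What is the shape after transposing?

Input shape: (6, 170, 1536)
  -> after reshape: (6, 170, 16, 96)
Output shape: (6, 16, 170, 96)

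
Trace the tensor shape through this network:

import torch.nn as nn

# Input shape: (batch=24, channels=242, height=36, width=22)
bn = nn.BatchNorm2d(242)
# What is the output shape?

Input shape: (24, 242, 36, 22)
Output shape: (24, 242, 36, 22)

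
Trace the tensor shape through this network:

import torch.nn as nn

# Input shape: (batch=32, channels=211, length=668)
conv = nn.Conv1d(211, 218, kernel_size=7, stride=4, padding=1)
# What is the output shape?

Input shape: (32, 211, 668)
Output shape: (32, 218, 166)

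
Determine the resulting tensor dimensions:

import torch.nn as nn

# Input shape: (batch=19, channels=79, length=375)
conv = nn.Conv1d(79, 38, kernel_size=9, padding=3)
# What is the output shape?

Input shape: (19, 79, 375)
Output shape: (19, 38, 373)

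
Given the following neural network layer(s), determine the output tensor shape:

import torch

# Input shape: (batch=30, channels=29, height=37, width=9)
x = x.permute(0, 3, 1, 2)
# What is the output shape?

Input shape: (30, 29, 37, 9)
Output shape: (30, 9, 29, 37)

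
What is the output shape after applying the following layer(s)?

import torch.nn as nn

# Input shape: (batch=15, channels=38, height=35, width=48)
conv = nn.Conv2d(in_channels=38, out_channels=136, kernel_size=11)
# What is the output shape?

Input shape: (15, 38, 35, 48)
Output shape: (15, 136, 25, 38)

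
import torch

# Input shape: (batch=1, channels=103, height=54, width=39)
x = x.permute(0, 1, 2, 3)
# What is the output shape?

Input shape: (1, 103, 54, 39)
Output shape: (1, 103, 54, 39)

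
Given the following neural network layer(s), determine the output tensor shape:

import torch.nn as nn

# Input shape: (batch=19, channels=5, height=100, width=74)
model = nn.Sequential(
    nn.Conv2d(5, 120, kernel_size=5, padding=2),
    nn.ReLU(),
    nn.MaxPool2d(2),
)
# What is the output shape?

Input shape: (19, 5, 100, 74)
  -> after Conv2d: (19, 120, 100, 74)
  -> after ReLU: (19, 120, 100, 74)
Output shape: (19, 120, 50, 37)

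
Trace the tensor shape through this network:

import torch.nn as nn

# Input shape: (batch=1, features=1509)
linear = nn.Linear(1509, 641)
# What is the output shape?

Input shape: (1, 1509)
Output shape: (1, 641)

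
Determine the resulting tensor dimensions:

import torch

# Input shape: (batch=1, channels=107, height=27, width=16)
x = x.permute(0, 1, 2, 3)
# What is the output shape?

Input shape: (1, 107, 27, 16)
Output shape: (1, 107, 27, 16)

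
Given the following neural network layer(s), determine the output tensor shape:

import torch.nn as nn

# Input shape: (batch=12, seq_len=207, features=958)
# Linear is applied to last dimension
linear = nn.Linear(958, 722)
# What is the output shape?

Input shape: (12, 207, 958)
Output shape: (12, 207, 722)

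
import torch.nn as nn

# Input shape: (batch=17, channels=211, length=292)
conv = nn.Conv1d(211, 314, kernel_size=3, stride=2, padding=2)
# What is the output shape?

Input shape: (17, 211, 292)
Output shape: (17, 314, 147)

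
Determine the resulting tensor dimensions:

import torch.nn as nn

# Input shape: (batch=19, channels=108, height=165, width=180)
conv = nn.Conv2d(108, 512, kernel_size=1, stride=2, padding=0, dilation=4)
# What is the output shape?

Input shape: (19, 108, 165, 180)
Output shape: (19, 512, 83, 90)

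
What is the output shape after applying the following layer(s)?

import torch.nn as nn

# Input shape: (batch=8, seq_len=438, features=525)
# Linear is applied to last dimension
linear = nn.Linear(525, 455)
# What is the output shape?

Input shape: (8, 438, 525)
Output shape: (8, 438, 455)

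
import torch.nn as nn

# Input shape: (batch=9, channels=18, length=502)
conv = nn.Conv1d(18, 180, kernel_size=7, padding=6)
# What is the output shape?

Input shape: (9, 18, 502)
Output shape: (9, 180, 508)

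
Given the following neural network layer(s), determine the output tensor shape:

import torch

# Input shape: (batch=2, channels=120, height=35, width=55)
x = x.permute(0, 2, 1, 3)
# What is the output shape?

Input shape: (2, 120, 35, 55)
Output shape: (2, 35, 120, 55)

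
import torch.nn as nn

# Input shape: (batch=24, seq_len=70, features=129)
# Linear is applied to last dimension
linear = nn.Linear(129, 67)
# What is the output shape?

Input shape: (24, 70, 129)
Output shape: (24, 70, 67)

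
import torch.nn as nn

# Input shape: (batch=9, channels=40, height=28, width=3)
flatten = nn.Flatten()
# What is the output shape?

Input shape: (9, 40, 28, 3)
Output shape: (9, 3360)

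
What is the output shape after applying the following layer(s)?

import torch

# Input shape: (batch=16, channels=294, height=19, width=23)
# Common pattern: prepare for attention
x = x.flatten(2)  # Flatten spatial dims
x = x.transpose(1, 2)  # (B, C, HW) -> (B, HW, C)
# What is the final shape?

Input shape: (16, 294, 19, 23)
  -> after flatten(2): (16, 294, 437)
Output shape: (16, 437, 294)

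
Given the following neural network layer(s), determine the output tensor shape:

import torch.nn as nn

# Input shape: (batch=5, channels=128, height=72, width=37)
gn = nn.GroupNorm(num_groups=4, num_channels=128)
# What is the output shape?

Input shape: (5, 128, 72, 37)
Output shape: (5, 128, 72, 37)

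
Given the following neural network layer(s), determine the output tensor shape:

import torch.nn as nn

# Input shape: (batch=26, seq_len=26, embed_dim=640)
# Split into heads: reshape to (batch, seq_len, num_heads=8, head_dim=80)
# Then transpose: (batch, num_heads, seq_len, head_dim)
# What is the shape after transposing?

Input shape: (26, 26, 640)
  -> after reshape: (26, 26, 8, 80)
Output shape: (26, 8, 26, 80)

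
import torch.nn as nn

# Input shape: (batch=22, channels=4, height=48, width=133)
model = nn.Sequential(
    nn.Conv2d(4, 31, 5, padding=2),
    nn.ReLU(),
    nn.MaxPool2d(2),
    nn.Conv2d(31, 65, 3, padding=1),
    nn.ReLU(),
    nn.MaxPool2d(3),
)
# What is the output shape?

Input shape: (22, 4, 48, 133)
  -> after first Conv2d: (22, 31, 48, 133)
  -> after first MaxPool2d: (22, 31, 24, 66)
  -> after second Conv2d: (22, 65, 24, 66)
Output shape: (22, 65, 8, 22)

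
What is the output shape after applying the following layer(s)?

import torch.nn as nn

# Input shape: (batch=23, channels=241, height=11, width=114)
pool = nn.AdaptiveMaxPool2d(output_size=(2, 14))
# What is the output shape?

Input shape: (23, 241, 11, 114)
Output shape: (23, 241, 2, 14)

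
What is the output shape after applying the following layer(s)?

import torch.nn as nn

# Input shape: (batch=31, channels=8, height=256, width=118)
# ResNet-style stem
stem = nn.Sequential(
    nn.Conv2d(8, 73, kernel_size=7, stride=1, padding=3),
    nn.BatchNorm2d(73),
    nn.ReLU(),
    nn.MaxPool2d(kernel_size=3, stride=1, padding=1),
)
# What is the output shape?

Input shape: (31, 8, 256, 118)
  -> after Conv2d 7x7 stride=1: (31, 73, 256, 118)
Output shape: (31, 73, 256, 118)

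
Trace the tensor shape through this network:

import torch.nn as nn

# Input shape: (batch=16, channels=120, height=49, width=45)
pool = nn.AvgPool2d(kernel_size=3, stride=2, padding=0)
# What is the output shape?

Input shape: (16, 120, 49, 45)
Output shape: (16, 120, 24, 22)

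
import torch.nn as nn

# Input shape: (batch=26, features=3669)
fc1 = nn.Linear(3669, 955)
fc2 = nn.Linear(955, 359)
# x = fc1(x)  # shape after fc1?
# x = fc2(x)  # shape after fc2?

Input shape: (26, 3669)
  -> after fc1: (26, 955)
Output shape: (26, 359)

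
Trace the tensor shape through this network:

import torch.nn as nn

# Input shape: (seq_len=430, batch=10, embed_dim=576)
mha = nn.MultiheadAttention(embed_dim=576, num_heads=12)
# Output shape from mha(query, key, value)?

Input shape: (430, 10, 576)
Output shape: (430, 10, 576)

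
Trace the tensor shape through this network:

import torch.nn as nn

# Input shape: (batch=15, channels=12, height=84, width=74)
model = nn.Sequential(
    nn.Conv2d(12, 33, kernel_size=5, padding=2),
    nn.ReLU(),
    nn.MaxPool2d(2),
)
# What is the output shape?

Input shape: (15, 12, 84, 74)
  -> after Conv2d: (15, 33, 84, 74)
  -> after ReLU: (15, 33, 84, 74)
Output shape: (15, 33, 42, 37)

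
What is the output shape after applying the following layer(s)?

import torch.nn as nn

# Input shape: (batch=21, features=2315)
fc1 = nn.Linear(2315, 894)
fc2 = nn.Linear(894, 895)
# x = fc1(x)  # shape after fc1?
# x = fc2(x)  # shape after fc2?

Input shape: (21, 2315)
  -> after fc1: (21, 894)
Output shape: (21, 895)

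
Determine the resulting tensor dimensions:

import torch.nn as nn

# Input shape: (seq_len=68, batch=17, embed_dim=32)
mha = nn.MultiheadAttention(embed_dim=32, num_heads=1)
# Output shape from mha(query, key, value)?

Input shape: (68, 17, 32)
Output shape: (68, 17, 32)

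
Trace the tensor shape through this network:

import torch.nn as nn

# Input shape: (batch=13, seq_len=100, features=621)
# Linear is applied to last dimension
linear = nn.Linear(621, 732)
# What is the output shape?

Input shape: (13, 100, 621)
Output shape: (13, 100, 732)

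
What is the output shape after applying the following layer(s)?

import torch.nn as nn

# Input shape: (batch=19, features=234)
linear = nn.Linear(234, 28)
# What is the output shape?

Input shape: (19, 234)
Output shape: (19, 28)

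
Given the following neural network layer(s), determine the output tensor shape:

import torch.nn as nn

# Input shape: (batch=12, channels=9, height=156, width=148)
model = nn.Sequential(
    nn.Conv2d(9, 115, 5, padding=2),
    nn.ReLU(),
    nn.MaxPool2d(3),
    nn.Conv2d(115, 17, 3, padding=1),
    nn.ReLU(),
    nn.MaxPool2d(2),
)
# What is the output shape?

Input shape: (12, 9, 156, 148)
  -> after first Conv2d: (12, 115, 156, 148)
  -> after first MaxPool2d: (12, 115, 52, 49)
  -> after second Conv2d: (12, 17, 52, 49)
Output shape: (12, 17, 26, 24)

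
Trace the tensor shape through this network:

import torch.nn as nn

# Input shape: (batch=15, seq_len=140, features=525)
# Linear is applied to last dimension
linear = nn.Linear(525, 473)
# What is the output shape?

Input shape: (15, 140, 525)
Output shape: (15, 140, 473)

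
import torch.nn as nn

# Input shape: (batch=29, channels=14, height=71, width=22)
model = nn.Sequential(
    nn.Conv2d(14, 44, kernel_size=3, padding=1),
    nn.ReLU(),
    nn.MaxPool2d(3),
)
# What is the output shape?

Input shape: (29, 14, 71, 22)
  -> after Conv2d: (29, 44, 71, 22)
  -> after ReLU: (29, 44, 71, 22)
Output shape: (29, 44, 23, 7)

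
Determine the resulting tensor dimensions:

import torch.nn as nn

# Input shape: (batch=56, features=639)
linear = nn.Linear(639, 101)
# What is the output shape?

Input shape: (56, 639)
Output shape: (56, 101)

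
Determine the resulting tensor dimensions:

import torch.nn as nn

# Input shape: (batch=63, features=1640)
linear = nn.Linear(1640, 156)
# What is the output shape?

Input shape: (63, 1640)
Output shape: (63, 156)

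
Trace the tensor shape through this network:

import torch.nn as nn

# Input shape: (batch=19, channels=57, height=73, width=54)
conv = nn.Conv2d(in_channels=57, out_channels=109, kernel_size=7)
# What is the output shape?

Input shape: (19, 57, 73, 54)
Output shape: (19, 109, 67, 48)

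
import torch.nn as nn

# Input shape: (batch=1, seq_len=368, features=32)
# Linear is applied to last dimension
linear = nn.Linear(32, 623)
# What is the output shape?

Input shape: (1, 368, 32)
Output shape: (1, 368, 623)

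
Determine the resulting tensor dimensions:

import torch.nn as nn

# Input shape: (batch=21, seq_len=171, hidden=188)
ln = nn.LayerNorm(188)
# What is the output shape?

Input shape: (21, 171, 188)
Output shape: (21, 171, 188)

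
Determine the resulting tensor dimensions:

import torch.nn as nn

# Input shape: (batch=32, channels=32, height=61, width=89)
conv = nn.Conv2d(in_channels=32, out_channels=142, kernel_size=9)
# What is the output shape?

Input shape: (32, 32, 61, 89)
Output shape: (32, 142, 53, 81)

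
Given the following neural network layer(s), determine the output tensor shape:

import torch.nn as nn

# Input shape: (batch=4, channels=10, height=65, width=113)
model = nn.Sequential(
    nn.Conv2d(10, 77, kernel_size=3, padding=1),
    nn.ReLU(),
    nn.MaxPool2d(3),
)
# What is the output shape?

Input shape: (4, 10, 65, 113)
  -> after Conv2d: (4, 77, 65, 113)
  -> after ReLU: (4, 77, 65, 113)
Output shape: (4, 77, 21, 37)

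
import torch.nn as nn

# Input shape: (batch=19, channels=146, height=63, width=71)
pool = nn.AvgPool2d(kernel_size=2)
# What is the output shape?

Input shape: (19, 146, 63, 71)
Output shape: (19, 146, 31, 35)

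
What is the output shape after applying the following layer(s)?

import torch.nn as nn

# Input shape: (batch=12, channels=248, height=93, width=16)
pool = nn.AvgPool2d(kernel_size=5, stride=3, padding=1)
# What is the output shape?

Input shape: (12, 248, 93, 16)
Output shape: (12, 248, 31, 5)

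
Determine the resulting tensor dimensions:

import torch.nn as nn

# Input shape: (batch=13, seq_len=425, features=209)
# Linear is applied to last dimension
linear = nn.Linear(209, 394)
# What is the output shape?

Input shape: (13, 425, 209)
Output shape: (13, 425, 394)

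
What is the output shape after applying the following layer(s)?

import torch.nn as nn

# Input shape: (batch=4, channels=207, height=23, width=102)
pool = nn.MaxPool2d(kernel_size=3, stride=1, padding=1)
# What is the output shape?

Input shape: (4, 207, 23, 102)
Output shape: (4, 207, 23, 102)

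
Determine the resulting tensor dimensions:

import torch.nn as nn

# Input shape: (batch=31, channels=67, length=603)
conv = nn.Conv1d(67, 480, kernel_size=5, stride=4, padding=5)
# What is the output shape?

Input shape: (31, 67, 603)
Output shape: (31, 480, 153)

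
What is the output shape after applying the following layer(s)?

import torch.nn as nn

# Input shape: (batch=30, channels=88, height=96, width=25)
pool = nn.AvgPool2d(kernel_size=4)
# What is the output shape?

Input shape: (30, 88, 96, 25)
Output shape: (30, 88, 24, 6)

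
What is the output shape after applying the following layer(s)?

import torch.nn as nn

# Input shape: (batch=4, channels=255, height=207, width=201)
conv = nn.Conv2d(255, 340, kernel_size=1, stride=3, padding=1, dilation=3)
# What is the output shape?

Input shape: (4, 255, 207, 201)
Output shape: (4, 340, 70, 68)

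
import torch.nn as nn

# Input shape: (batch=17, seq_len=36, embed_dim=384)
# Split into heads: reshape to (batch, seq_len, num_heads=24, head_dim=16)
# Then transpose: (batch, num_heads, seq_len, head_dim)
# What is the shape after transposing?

Input shape: (17, 36, 384)
  -> after reshape: (17, 36, 24, 16)
Output shape: (17, 24, 36, 16)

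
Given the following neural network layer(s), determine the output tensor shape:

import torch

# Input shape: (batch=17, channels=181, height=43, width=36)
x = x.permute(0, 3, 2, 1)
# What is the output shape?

Input shape: (17, 181, 43, 36)
Output shape: (17, 36, 43, 181)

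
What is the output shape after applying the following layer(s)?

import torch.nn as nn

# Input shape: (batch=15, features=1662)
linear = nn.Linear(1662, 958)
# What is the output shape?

Input shape: (15, 1662)
Output shape: (15, 958)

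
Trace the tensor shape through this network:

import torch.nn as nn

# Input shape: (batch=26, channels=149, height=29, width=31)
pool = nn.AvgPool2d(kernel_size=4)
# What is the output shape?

Input shape: (26, 149, 29, 31)
Output shape: (26, 149, 7, 7)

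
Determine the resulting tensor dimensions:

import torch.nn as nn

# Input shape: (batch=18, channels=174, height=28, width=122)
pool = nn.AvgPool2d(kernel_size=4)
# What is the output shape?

Input shape: (18, 174, 28, 122)
Output shape: (18, 174, 7, 30)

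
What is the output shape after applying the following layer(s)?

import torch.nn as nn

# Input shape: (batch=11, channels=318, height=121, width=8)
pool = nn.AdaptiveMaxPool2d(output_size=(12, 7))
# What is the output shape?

Input shape: (11, 318, 121, 8)
Output shape: (11, 318, 12, 7)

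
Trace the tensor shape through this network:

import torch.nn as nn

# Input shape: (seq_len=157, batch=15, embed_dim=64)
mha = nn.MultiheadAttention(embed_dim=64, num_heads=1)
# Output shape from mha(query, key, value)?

Input shape: (157, 15, 64)
Output shape: (157, 15, 64)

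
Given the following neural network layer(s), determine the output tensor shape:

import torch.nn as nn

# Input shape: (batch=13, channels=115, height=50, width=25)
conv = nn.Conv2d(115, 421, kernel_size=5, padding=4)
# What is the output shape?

Input shape: (13, 115, 50, 25)
Output shape: (13, 421, 54, 29)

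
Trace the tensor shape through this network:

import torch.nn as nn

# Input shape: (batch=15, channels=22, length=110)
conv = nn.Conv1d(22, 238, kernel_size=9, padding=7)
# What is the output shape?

Input shape: (15, 22, 110)
Output shape: (15, 238, 116)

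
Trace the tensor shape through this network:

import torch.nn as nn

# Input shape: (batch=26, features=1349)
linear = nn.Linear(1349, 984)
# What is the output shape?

Input shape: (26, 1349)
Output shape: (26, 984)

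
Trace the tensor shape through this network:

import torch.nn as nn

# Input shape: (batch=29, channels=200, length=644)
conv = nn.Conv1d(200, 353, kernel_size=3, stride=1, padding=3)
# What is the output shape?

Input shape: (29, 200, 644)
Output shape: (29, 353, 648)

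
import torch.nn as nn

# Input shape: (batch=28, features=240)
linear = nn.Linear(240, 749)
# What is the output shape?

Input shape: (28, 240)
Output shape: (28, 749)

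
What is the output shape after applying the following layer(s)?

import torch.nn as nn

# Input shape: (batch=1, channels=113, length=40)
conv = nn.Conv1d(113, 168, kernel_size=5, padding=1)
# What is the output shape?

Input shape: (1, 113, 40)
Output shape: (1, 168, 38)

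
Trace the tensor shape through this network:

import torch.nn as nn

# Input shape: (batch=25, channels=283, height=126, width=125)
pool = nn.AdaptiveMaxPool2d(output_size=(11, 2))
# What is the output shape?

Input shape: (25, 283, 126, 125)
Output shape: (25, 283, 11, 2)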